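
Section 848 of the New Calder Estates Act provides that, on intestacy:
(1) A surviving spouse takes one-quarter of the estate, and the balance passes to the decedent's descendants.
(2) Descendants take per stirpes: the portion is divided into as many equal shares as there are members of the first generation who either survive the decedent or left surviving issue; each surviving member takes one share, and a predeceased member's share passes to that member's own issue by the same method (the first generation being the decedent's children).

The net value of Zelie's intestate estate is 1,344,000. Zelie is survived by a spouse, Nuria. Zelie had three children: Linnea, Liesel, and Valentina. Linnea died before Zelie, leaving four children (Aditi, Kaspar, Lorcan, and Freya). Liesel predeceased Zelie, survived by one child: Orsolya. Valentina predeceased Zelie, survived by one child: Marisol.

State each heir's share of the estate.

Nuria: 336,000; Aditi: 84,000; Kaspar: 84,000; Lorcan: 84,000; Freya: 84,000; Orsolya: 336,000; Marisol: 336,000

Nuria takes one-quarter of 1,344,000 = 336,000. The remaining 1,008,000 passes to the descendants.
The descendants' portion (1,008,000) is divided into 3 shares of 336,000: Linnea's 336,000 share passes to Linnea's issue; Liesel's 336,000 share passes to Liesel's issue; Valentina's 336,000 share passes to Valentina's issue.
Linnea's share (336,000) is divided into 4 shares of 84,000: Aditi, Kaspar, Lorcan, and Freya each take 84,000.
Liesel's share (336,000) passes entirely to Orsolya.
Valentina's share (336,000) passes entirely to Marisol.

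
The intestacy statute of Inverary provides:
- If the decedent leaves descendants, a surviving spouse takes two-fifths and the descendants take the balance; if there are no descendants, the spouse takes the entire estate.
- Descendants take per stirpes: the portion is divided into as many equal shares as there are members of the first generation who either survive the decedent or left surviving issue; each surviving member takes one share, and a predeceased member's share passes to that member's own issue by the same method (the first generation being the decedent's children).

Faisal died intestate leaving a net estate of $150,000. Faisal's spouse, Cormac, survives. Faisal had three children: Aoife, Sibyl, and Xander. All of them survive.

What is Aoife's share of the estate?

Cormac takes two-fifths of $150,000 = $60,000. The remaining $90,000 passes to the descendants.
The descendants' portion ($90,000) is divided into 3 shares of $30,000: Aoife, Sibyl, and Xander each take $30,000.

Aoife receives $30,000.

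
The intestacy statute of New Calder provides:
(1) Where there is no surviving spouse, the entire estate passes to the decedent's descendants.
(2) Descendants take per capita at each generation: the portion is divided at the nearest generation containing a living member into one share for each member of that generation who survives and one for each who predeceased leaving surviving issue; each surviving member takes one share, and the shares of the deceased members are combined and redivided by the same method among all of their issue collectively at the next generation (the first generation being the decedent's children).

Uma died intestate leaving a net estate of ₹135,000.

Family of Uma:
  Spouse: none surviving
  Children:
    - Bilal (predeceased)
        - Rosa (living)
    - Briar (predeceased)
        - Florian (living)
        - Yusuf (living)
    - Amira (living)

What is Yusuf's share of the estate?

Yusuf receives ₹30,000.

The entire ₹135,000 passes to the descendants.
That amount (₹135,000) is divided at the children's generation into 3 shares of ₹45,000. Amira takes ₹45,000. The 2 shares of the deceased (Bilal and Briar) are combined into a pool of ₹90,000.
That pool (₹90,000) is divided at the grandchildren's generation equally among Rosa, Florian, and Yusuf: ₹30,000 each.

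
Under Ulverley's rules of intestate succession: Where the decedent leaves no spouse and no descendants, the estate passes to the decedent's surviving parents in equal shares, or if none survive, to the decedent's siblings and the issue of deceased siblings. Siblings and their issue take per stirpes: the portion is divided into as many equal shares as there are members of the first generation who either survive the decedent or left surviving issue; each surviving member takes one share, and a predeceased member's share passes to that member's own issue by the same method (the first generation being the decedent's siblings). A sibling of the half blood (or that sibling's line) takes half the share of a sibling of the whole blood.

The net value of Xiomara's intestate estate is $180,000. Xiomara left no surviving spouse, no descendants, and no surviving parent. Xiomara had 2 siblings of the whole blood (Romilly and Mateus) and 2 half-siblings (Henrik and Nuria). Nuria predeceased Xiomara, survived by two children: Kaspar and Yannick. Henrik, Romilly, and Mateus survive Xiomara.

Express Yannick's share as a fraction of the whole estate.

The entire $180,000 passes to the siblings and their issue.
Counting each half-blood sibling's line as half a unit, there are 3 units in $180,000, so one unit is $60,000. Whole-blood lines (Romilly and Mateus) take $60,000 each; half-blood lines (Henrik and Nuria) take $30,000 each.
Nuria's share ($30,000) is divided into 2 shares of $15,000: Kaspar and Yannick each take $15,000.

Yannick receives 1/12 of the estate.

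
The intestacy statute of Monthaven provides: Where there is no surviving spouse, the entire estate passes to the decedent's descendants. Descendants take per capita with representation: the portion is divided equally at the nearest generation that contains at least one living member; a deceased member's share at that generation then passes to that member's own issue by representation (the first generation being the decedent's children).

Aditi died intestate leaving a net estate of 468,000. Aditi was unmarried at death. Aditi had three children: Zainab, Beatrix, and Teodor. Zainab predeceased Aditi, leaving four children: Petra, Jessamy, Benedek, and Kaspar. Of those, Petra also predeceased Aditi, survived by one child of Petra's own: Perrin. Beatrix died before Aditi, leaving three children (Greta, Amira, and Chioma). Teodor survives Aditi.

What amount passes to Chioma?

Chioma receives 52,000.

The entire 468,000 passes to the descendants.
That amount (468,000) is divided into 3 shares of 156,000: Teodor takes 156,000; Zainab's 156,000 share passes to Zainab's issue; Beatrix's 156,000 share passes to Beatrix's issue.
Zainab's share (156,000) is divided into 4 shares of 39,000: Jessamy, Benedek, and Kaspar each take 39,000; Petra's 39,000 share passes to Petra's issue.
Petra's share (39,000) passes entirely to Perrin.
Beatrix's share (156,000) is divided into 3 shares of 52,000: Greta, Amira, and Chioma each take 52,000.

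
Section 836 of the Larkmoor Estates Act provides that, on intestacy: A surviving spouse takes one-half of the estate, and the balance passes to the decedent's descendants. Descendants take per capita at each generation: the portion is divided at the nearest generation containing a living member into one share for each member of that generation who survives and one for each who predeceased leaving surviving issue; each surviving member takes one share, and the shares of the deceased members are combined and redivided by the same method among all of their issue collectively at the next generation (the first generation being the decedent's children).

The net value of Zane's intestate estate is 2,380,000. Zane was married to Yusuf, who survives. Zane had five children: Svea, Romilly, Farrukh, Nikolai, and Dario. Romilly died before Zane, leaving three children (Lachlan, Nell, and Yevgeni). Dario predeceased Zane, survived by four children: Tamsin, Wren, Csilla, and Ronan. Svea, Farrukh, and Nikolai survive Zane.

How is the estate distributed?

Yusuf takes one-half of 2,380,000 = 1,190,000. The remaining 1,190,000 passes to the descendants.
The descendants' portion (1,190,000) is divided at the children's generation into 5 shares of 238,000. Svea, Farrukh, and Nikolai each take 238,000. The 2 shares of the deceased (Romilly and Dario) are combined into a pool of 476,000.
That pool (476,000) is divided at the grandchildren's generation equally among Lachlan, Nell, Yevgeni, Tamsin, Wren, Csilla, and Ronan: 68,000 each.

Yusuf: 1,190,000; Svea: 238,000; Lachlan: 68,000; Nell: 68,000; Yevgeni: 68,000; Farrukh: 238,000; Nikolai: 238,000; Tamsin: 68,000; Wren: 68,000; Csilla: 68,000; Ronan: 68,000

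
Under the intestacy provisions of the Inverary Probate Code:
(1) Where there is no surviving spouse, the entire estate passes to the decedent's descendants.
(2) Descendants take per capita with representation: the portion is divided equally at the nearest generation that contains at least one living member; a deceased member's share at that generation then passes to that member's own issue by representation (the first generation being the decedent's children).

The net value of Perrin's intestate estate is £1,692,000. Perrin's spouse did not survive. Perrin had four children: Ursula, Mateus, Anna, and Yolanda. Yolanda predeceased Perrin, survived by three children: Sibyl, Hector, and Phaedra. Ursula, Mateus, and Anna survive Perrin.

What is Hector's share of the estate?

Hector receives £141,000.

The entire £1,692,000 passes to the descendants.
That amount (£1,692,000) is divided into 4 shares of £423,000: Ursula, Mateus, and Anna each take £423,000; Yolanda's £423,000 share passes to Yolanda's issue.
Yolanda's share (£423,000) is divided into 3 shares of £141,000: Sibyl, Hector, and Phaedra each take £141,000.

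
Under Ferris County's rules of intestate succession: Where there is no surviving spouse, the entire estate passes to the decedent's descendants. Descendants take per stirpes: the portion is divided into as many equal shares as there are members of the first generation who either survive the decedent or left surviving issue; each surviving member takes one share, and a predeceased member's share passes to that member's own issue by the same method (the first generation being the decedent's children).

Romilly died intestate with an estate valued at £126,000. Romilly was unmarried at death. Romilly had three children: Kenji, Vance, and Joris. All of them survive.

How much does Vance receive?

Vance receives £42,000.

The entire £126,000 passes to the descendants.
That amount (£126,000) is divided into 3 shares of £42,000: Kenji, Vance, and Joris each take £42,000.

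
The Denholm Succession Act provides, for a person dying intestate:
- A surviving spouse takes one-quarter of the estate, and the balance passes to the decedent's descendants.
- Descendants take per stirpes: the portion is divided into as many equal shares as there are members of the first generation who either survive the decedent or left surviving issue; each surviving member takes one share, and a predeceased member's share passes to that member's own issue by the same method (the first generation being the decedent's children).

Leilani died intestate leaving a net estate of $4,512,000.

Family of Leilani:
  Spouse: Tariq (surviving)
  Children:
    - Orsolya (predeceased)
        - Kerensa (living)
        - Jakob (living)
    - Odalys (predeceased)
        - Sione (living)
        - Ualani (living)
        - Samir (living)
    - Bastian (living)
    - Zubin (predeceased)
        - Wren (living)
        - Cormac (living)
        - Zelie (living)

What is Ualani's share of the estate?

Ualani receives $282,000.

Tariq takes one-quarter of $4,512,000 = $1,128,000. The remaining $3,384,000 passes to the descendants.
The descendants' portion ($3,384,000) is divided into 4 shares of $846,000: Bastian takes $846,000; Orsolya's $846,000 share passes to Orsolya's issue; Odalys's $846,000 share passes to Odalys's issue; Zubin's $846,000 share passes to Zubin's issue.
Orsolya's share ($846,000) is divided into 2 shares of $423,000: Kerensa and Jakob each take $423,000.
Odalys's share ($846,000) is divided into 3 shares of $282,000: Sione, Ualani, and Samir each take $282,000.
Zubin's share ($846,000) is divided into 3 shares of $282,000: Wren, Cormac, and Zelie each take $282,000.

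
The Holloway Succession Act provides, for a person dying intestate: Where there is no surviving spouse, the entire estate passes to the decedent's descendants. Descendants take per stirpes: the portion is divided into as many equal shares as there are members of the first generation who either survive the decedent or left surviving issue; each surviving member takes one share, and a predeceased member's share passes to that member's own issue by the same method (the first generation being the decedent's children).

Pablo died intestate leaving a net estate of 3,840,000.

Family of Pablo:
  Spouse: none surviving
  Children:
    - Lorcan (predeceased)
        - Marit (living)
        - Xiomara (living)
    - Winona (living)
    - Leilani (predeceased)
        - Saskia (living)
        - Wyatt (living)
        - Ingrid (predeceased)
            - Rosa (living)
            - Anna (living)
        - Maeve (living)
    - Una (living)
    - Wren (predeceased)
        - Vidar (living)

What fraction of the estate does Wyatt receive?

Wyatt receives 1/20 of the estate.

The entire 3,840,000 passes to the descendants.
That amount (3,840,000) is divided into 5 shares of 768,000: Winona and Una each take 768,000; Lorcan's 768,000 share passes to Lorcan's issue; Leilani's 768,000 share passes to Leilani's issue; Wren's 768,000 share passes to Wren's issue.
Lorcan's share (768,000) is divided into 2 shares of 384,000: Marit and Xiomara each take 384,000.
Leilani's share (768,000) is divided into 4 shares of 192,000: Saskia, Wyatt, and Maeve each take 192,000; Ingrid's 192,000 share passes to Ingrid's issue.
Ingrid's share (192,000) is divided into 2 shares of 96,000: Rosa and Anna each take 96,000.
Wren's share (768,000) passes entirely to Vidar.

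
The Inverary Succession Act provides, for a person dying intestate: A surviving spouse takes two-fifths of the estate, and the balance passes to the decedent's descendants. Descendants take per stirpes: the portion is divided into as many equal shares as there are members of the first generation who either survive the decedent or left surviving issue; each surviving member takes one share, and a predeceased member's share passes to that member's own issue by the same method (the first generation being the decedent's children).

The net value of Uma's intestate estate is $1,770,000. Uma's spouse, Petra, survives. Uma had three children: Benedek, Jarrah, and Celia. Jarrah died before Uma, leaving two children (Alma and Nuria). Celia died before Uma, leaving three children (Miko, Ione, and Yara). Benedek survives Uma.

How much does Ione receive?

Ione receives $118,000.

Petra takes two-fifths of $1,770,000 = $708,000. The remaining $1,062,000 passes to the descendants.
The descendants' portion ($1,062,000) is divided into 3 shares of $354,000: Benedek takes $354,000; Jarrah's $354,000 share passes to Jarrah's issue; Celia's $354,000 share passes to Celia's issue.
Jarrah's share ($354,000) is divided into 2 shares of $177,000: Alma and Nuria each take $177,000.
Celia's share ($354,000) is divided into 3 shares of $118,000: Miko, Ione, and Yara each take $118,000.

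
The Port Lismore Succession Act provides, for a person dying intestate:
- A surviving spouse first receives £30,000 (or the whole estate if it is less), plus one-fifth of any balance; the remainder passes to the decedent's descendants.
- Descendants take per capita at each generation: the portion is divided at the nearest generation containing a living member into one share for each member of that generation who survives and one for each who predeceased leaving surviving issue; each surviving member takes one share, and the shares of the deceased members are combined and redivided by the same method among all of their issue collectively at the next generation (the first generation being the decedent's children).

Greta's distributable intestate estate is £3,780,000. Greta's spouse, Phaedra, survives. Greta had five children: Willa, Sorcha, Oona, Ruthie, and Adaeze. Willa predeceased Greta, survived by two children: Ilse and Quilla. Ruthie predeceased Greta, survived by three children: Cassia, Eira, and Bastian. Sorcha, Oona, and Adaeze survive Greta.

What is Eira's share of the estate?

Eira receives £240,000.

Phaedra first takes £30,000, leaving a balance of £3,750,000. Phaedra then takes one-fifth of the balance (£750,000), for a total of £780,000. The remaining £3,000,000 passes to the descendants.
The descendants' portion (£3,000,000) is divided at the children's generation into 5 shares of £600,000. Sorcha, Oona, and Adaeze each take £600,000. The 2 shares of the deceased (Willa and Ruthie) are combined into a pool of £1,200,000.
That pool (£1,200,000) is divided at the grandchildren's generation equally among Ilse, Quilla, Cassia, Eira, and Bastian: £240,000 each.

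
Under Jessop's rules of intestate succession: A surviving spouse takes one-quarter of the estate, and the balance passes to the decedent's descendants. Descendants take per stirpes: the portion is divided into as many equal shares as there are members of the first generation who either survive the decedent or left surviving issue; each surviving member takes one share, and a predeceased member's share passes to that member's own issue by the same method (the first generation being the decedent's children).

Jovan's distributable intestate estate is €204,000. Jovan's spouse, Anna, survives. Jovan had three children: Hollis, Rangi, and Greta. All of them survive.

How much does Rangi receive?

Anna takes one-quarter of €204,000 = €51,000. The remaining €153,000 passes to the descendants.
The descendants' portion (€153,000) is divided into 3 shares of €51,000: Hollis, Rangi, and Greta each take €51,000.

Rangi receives €51,000.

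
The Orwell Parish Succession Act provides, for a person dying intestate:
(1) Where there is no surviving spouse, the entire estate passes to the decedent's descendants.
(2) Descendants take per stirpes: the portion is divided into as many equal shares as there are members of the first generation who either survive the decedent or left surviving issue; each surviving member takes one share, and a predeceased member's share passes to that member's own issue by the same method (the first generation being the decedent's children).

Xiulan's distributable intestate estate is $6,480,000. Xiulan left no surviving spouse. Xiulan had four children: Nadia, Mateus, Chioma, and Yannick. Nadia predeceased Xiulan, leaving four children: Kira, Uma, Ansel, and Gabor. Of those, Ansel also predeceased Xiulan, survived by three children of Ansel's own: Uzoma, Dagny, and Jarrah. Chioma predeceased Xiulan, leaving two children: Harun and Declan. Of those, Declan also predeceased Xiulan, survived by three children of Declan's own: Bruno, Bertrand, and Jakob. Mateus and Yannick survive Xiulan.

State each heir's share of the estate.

The entire $6,480,000 passes to the descendants.
That amount ($6,480,000) is divided into 4 shares of $1,620,000: Mateus and Yannick each take $1,620,000; Nadia's $1,620,000 share passes to Nadia's issue; Chioma's $1,620,000 share passes to Chioma's issue.
Nadia's share ($1,620,000) is divided into 4 shares of $405,000: Kira, Uma, and Gabor each take $405,000; Ansel's $405,000 share passes to Ansel's issue.
Ansel's share ($405,000) is divided into 3 shares of $135,000: Uzoma, Dagny, and Jarrah each take $135,000.
Chioma's share ($1,620,000) is divided into 2 shares of $810,000: Harun takes $810,000; Declan's $810,000 share passes to Declan's issue.
Declan's share ($810,000) is divided into 3 shares of $270,000: Bruno, Bertrand, and Jakob each take $270,000.

Kira: $405,000; Uma: $405,000; Uzoma: $135,000; Dagny: $135,000; Jarrah: $135,000; Gabor: $405,000; Mateus: $1,620,000; Harun: $810,000; Bruno: $270,000; Bertrand: $270,000; Jakob: $270,000; Yannick: $1,620,000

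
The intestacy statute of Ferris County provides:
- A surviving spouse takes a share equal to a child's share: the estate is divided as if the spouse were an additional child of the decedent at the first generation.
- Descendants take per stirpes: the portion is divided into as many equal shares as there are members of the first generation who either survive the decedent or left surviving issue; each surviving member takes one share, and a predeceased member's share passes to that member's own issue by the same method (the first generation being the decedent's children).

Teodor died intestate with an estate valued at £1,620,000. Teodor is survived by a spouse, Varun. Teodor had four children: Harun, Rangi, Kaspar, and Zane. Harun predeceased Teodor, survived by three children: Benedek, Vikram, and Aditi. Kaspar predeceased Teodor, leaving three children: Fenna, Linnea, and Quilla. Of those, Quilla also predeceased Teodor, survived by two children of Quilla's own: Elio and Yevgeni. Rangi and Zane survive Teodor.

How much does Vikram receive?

The spouse counts as an additional share at the children's level, so there are 5 primary shares of £324,000. Varun takes one such share (£324,000).
The children's combined portion (£1,296,000) is divided into 4 shares of £324,000: Rangi and Zane each take £324,000; Harun's £324,000 share passes to Harun's issue; Kaspar's £324,000 share passes to Kaspar's issue.
Harun's share (£324,000) is divided into 3 shares of £108,000: Benedek, Vikram, and Aditi each take £108,000.
Kaspar's share (£324,000) is divided into 3 shares of £108,000: Fenna and Linnea each take £108,000; Quilla's £108,000 share passes to Quilla's issue.
Quilla's share (£108,000) is divided into 2 shares of £54,000: Elio and Yevgeni each take £54,000.

Vikram receives £108,000.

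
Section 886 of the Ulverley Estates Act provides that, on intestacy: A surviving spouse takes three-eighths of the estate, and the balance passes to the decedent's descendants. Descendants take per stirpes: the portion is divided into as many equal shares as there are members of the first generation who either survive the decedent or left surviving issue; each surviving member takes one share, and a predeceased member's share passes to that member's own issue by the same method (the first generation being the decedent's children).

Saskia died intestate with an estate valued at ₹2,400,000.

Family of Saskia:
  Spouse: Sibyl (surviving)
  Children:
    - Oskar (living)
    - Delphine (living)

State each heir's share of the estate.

Sibyl: ₹900,000; Oskar: ₹750,000; Delphine: ₹750,000

Sibyl takes three-eighths of ₹2,400,000 = ₹900,000. The remaining ₹1,500,000 passes to the descendants.
The descendants' portion (₹1,500,000) is divided into 2 shares of ₹750,000: Oskar and Delphine each take ₹750,000.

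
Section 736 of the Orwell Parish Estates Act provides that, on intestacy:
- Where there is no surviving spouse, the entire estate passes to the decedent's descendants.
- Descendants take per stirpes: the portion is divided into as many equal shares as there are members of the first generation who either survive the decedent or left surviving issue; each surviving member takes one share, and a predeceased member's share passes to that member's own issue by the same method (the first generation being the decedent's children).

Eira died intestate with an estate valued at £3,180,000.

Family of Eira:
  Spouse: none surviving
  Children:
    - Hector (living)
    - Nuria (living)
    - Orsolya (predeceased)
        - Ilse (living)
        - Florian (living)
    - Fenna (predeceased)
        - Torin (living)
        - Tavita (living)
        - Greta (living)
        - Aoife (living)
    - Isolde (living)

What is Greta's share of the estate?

The entire £3,180,000 passes to the descendants.
That amount (£3,180,000) is divided into 5 shares of £636,000: Hector, Nuria, and Isolde each take £636,000; Orsolya's £636,000 share passes to Orsolya's issue; Fenna's £636,000 share passes to Fenna's issue.
Orsolya's share (£636,000) is divided into 2 shares of £318,000: Ilse and Florian each take £318,000.
Fenna's share (£636,000) is divided into 4 shares of £159,000: Torin, Tavita, Greta, and Aoife each take £159,000.

Greta receives £159,000.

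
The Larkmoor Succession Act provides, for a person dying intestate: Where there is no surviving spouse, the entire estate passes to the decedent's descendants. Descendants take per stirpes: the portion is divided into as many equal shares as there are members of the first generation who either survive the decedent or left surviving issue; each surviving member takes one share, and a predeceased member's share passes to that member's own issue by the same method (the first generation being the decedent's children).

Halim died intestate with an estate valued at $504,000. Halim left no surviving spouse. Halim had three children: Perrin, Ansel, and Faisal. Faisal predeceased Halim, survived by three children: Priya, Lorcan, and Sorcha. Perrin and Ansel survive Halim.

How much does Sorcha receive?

The entire $504,000 passes to the descendants.
That amount ($504,000) is divided into 3 shares of $168,000: Perrin and Ansel each take $168,000; Faisal's $168,000 share passes to Faisal's issue.
Faisal's share ($168,000) is divided into 3 shares of $56,000: Priya, Lorcan, and Sorcha each take $56,000.

Sorcha receives $56,000.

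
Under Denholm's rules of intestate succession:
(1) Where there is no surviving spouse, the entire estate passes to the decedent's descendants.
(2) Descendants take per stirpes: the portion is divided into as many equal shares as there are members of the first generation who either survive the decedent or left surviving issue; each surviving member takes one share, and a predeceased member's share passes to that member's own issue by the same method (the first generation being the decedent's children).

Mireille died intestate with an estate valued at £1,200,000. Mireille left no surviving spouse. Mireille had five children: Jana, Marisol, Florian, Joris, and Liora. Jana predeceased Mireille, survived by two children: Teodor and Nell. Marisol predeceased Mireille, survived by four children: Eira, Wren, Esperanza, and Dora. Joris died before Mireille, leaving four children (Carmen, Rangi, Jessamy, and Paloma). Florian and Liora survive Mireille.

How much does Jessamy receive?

The entire £1,200,000 passes to the descendants.
That amount (£1,200,000) is divided into 5 shares of £240,000: Florian and Liora each take £240,000; Jana's £240,000 share passes to Jana's issue; Marisol's £240,000 share passes to Marisol's issue; Joris's £240,000 share passes to Joris's issue.
Jana's share (£240,000) is divided into 2 shares of £120,000: Teodor and Nell each take £120,000.
Marisol's share (£240,000) is divided into 4 shares of £60,000: Eira, Wren, Esperanza, and Dora each take £60,000.
Joris's share (£240,000) is divided into 4 shares of £60,000: Carmen, Rangi, Jessamy, and Paloma each take £60,000.

Jessamy receives £60,000.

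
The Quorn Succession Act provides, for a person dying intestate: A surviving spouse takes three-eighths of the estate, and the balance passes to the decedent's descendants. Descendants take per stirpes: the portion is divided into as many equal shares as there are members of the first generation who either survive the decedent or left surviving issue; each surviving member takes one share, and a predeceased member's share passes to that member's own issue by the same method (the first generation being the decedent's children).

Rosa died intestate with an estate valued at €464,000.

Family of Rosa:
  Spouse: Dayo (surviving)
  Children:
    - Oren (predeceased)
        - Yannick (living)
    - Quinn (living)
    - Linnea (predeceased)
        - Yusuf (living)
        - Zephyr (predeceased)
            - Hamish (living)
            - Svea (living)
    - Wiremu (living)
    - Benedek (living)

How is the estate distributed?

Dayo: €174,000; Yannick: €58,000; Quinn: €58,000; Yusuf: €29,000; Hamish: €14,500; Svea: €14,500; Wiremu: €58,000; Benedek: €58,000

Dayo takes three-eighths of €464,000 = €174,000. The remaining €290,000 passes to the descendants.
The descendants' portion (€290,000) is divided into 5 shares of €58,000: Quinn, Wiremu, and Benedek each take €58,000; Oren's €58,000 share passes to Oren's issue; Linnea's €58,000 share passes to Linnea's issue.
Oren's share (€58,000) passes entirely to Yannick.
Linnea's share (€58,000) is divided into 2 shares of €29,000: Yusuf takes €29,000; Zephyr's €29,000 share passes to Zephyr's issue.
Zephyr's share (€29,000) is divided into 2 shares of €14,500: Hamish and Svea each take €14,500.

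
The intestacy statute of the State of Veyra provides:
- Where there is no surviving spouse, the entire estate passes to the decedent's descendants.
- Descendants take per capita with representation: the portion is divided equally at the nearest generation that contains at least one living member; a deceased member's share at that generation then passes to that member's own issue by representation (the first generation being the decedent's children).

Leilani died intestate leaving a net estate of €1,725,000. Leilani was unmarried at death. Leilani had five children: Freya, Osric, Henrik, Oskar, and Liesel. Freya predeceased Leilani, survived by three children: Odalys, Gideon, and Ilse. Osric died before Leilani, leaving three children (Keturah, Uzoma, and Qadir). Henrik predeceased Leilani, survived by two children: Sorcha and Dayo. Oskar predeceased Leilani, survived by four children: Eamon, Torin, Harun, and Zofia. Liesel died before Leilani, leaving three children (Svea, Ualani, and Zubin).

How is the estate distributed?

The entire €1,725,000 passes to the descendants.
No child survives, so the initial division is made at the grandchildren's generation.
That amount (€1,725,000) is divided into 15 shares of €115,000: Odalys, Gideon, Ilse, Keturah, Uzoma, Qadir, Sorcha, Dayo, Eamon, Torin, Harun, Zofia, Svea, Ualani, and Zubin each take €115,000.

Odalys: €115,000; Gideon: €115,000; Ilse: €115,000; Keturah: €115,000; Uzoma: €115,000; Qadir: €115,000; Sorcha: €115,000; Dayo: €115,000; Eamon: €115,000; Torin: €115,000; Harun: €115,000; Zofia: €115,000; Svea: €115,000; Ualani: €115,000; Zubin: €115,000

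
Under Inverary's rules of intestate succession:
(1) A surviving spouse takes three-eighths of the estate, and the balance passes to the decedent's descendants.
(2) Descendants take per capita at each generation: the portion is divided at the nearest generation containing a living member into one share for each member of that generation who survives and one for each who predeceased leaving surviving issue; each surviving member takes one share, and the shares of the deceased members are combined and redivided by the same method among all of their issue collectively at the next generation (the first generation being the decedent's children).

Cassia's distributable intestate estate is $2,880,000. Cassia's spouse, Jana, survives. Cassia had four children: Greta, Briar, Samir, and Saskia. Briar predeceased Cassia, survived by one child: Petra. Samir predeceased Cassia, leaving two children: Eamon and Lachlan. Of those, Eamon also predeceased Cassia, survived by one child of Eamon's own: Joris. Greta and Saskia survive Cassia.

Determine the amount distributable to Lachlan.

Jana takes three-eighths of $2,880,000 = $1,080,000. The remaining $1,800,000 passes to the descendants.
The descendants' portion ($1,800,000) is divided at the children's generation into 4 shares of $450,000. Greta and Saskia each take $450,000. The 2 shares of the deceased (Briar and Samir) are combined into a pool of $900,000.
That pool ($900,000) is divided at the grandchildren's generation into 3 shares of $300,000. Petra and Lachlan each take $300,000. The remaining share for the deceased Eamon ($300,000) is carried to the next generation.
That pool ($300,000) passes entirely to Joris, the sole taker at the great-grandchildren's generation.

Lachlan receives $300,000.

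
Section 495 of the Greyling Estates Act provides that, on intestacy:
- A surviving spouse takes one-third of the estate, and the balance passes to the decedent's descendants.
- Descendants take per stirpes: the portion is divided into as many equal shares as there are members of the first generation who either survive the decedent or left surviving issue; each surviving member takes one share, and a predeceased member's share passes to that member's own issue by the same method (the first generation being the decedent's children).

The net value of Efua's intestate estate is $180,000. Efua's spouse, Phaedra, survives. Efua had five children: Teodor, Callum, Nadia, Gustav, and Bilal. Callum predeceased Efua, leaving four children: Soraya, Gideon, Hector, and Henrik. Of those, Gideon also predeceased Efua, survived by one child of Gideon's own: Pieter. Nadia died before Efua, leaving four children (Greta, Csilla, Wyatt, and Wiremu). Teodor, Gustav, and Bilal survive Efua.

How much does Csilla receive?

Csilla receives $6,000.

Phaedra takes one-third of $180,000 = $60,000. The remaining $120,000 passes to the descendants.
The descendants' portion ($120,000) is divided into 5 shares of $24,000: Teodor, Gustav, and Bilal each take $24,000; Callum's $24,000 share passes to Callum's issue; Nadia's $24,000 share passes to Nadia's issue.
Callum's share ($24,000) is divided into 4 shares of $6,000: Soraya, Hector, and Henrik each take $6,000; Gideon's $6,000 share passes to Gideon's issue.
Gideon's share ($6,000) passes entirely to Pieter.
Nadia's share ($24,000) is divided into 4 shares of $6,000: Greta, Csilla, Wyatt, and Wiremu each take $6,000.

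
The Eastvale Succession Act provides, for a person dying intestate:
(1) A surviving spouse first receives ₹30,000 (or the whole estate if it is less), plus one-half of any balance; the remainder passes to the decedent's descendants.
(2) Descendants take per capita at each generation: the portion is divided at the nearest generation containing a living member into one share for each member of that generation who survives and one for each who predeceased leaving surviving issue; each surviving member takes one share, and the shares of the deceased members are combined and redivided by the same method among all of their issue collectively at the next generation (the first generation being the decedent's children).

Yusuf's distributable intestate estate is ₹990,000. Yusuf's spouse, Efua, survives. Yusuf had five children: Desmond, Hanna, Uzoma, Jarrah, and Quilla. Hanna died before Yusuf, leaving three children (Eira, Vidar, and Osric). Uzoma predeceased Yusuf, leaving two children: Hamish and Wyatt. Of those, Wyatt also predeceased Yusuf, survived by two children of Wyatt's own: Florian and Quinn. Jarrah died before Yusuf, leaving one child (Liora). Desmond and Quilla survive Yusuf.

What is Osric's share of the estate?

Efua first takes ₹30,000, leaving a balance of ₹960,000. Efua then takes one-half of the balance (₹480,000), for a total of ₹510,000. The remaining ₹480,000 passes to the descendants.
The descendants' portion (₹480,000) is divided at the children's generation into 5 shares of ₹96,000. Desmond and Quilla each take ₹96,000. The 3 shares of the deceased (Hanna, Uzoma, and Jarrah) are combined into a pool of ₹288,000.
That pool (₹288,000) is divided at the grandchildren's generation into 6 shares of ₹48,000. Eira, Vidar, Osric, Hamish, and Liora each take ₹48,000. The remaining share for the deceased Wyatt (₹48,000) is carried to the next generation.
That pool (₹48,000) is divided at the great-grandchildren's generation equally among Florian and Quinn: ₹24,000 each.

Osric receives ₹48,000.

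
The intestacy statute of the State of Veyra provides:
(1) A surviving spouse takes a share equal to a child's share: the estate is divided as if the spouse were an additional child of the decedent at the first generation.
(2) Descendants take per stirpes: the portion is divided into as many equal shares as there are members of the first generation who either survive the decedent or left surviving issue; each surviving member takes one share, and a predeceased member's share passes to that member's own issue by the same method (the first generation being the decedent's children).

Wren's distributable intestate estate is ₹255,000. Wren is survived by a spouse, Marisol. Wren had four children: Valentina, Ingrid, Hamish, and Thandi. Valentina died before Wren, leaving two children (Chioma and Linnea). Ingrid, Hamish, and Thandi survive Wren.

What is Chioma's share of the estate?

The spouse counts as an additional share at the children's level, so there are 5 primary shares of ₹51,000. Marisol takes one such share (₹51,000).
The children's combined portion (₹204,000) is divided into 4 shares of ₹51,000: Ingrid, Hamish, and Thandi each take ₹51,000; Valentina's ₹51,000 share passes to Valentina's issue.
Valentina's share (₹51,000) is divided into 2 shares of ₹25,500: Chioma and Linnea each take ₹25,500.

Chioma receives ₹25,500.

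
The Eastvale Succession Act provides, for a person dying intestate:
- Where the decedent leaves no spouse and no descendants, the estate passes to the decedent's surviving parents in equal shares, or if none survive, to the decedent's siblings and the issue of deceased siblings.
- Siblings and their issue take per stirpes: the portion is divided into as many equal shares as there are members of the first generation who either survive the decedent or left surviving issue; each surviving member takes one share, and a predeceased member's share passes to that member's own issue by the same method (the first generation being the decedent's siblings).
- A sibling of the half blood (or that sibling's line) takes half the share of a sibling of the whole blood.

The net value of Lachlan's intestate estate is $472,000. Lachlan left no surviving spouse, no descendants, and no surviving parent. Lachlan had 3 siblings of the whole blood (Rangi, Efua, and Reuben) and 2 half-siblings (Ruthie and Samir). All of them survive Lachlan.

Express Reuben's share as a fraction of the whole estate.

Reuben receives 1/4 of the estate.

The entire $472,000 passes to the siblings and their issue.
Counting each half-blood sibling's line as half a unit, there are 4 units in $472,000, so one unit is $118,000. Whole-blood lines (Rangi, Efua, and Reuben) take $118,000 each; half-blood lines (Ruthie and Samir) take $59,000 each.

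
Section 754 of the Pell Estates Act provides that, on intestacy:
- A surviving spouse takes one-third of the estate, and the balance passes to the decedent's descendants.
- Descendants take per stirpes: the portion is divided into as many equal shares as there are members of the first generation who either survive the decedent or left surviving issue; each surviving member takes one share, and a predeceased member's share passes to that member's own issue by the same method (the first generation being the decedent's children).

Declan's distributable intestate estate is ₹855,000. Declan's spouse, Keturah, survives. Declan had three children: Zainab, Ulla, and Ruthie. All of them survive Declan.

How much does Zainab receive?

Zainab receives ₹190,000.

Keturah takes one-third of ₹855,000 = ₹285,000. The remaining ₹570,000 passes to the descendants.
The descendants' portion (₹570,000) is divided into 3 shares of ₹190,000: Zainab, Ulla, and Ruthie each take ₹190,000.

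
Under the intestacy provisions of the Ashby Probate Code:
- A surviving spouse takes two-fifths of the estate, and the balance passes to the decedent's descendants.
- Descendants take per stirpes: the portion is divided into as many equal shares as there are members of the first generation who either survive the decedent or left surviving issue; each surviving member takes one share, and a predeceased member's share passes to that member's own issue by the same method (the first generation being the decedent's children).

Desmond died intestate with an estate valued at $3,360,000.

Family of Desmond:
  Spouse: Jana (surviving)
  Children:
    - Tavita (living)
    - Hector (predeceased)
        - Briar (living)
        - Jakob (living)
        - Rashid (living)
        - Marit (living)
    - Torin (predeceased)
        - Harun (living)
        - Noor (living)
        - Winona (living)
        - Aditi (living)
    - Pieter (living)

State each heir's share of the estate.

Jana takes two-fifths of $3,360,000 = $1,344,000. The remaining $2,016,000 passes to the descendants.
The descendants' portion ($2,016,000) is divided into 4 shares of $504,000: Tavita and Pieter each take $504,000; Hector's $504,000 share passes to Hector's issue; Torin's $504,000 share passes to Torin's issue.
Hector's share ($504,000) is divided into 4 shares of $126,000: Briar, Jakob, Rashid, and Marit each take $126,000.
Torin's share ($504,000) is divided into 4 shares of $126,000: Harun, Noor, Winona, and Aditi each take $126,000.

Jana: $1,344,000; Tavita: $504,000; Briar: $126,000; Jakob: $126,000; Rashid: $126,000; Marit: $126,000; Harun: $126,000; Noor: $126,000; Winona: $126,000; Aditi: $126,000; Pieter: $504,000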